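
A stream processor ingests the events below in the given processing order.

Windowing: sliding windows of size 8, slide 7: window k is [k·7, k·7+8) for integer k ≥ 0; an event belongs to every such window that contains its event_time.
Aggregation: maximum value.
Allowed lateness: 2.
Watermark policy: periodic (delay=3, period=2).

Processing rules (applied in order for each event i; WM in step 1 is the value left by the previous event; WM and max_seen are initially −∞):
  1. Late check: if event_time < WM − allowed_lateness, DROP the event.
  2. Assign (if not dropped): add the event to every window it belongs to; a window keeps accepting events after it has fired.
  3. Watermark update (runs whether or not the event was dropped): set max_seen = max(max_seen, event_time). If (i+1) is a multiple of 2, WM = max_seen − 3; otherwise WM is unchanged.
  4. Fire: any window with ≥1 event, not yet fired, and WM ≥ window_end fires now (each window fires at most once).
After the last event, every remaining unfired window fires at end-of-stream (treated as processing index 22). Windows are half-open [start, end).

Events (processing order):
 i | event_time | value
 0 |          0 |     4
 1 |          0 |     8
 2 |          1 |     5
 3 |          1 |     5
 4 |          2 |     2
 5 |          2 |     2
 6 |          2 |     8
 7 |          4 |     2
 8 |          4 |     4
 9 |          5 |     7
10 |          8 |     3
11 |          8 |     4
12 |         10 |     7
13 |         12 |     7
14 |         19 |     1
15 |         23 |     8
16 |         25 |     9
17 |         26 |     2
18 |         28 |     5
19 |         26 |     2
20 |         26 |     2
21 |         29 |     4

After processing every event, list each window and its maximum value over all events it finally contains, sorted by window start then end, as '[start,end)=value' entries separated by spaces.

[0,8)=8 [7,15)=7 [14,22)=1 [21,29)=9 [28,36)=5

i=0 t=0 v=4: → [0,8); WM=−∞
i=1 t=0 v=8: → [0,8); WM=-3
i=2 t=1 v=5: → [0,8); WM=-3
i=3 t=1 v=5: → [0,8); WM=-2
i=4 t=2 v=2: → [0,8); WM=-2
i=5 t=2 v=2: → [0,8); WM=-1
i=6 t=2 v=8: → [0,8); WM=-1
i=7 t=4 v=2: → [0,8); WM=1
i=8 t=4 v=4: → [0,8); WM=1
i=9 t=5 v=7: → [0,8); WM=2
i=10 t=8 v=3: → [7,15); WM=2
i=11 t=8 v=4: → [7,15); WM=5
i=12 t=10 v=7: → [7,15); WM=5
i=13 t=12 v=7: → [7,15); WM=9; [0,8) fires=8
i=14 t=19 v=1: → [14,22); WM=9
i=15 t=23 v=8: → [21,29); WM=20; [7,15) fires=7
i=16 t=25 v=9: → [21,29); WM=20
i=17 t=26 v=2: → [21,29); WM=23; [14,22) fires=1
i=18 t=28 v=5: → [28,36),[21,29); WM=23
i=19 t=26 v=2: → [21,29); WM=25
i=20 t=26 v=2: → [21,29); WM=25
i=21 t=29 v=4: → [28,36); WM=26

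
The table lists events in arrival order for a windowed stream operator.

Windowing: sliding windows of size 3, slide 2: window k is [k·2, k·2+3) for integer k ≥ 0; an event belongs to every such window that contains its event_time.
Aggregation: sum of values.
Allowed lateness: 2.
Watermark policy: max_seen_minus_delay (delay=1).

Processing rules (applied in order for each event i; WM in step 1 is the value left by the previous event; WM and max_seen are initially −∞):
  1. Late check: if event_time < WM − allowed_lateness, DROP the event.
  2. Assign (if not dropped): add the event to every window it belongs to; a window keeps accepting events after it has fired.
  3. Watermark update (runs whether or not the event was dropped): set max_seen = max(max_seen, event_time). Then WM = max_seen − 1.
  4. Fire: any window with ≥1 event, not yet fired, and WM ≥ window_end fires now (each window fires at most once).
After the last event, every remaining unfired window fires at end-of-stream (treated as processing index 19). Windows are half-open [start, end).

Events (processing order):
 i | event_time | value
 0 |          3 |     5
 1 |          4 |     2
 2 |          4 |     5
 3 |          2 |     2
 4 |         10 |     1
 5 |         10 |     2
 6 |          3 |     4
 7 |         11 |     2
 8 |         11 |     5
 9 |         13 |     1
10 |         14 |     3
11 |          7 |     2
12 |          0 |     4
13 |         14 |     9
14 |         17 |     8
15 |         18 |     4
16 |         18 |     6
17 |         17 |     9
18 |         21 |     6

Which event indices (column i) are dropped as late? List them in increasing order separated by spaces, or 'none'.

6 11 12

i=0 t=3 v=5: → [2,5); WM=2
i=1 t=4 v=2: → [4,7),[2,5); WM=3
i=2 t=4 v=5: → [4,7),[2,5); WM=3
i=3 t=2 v=2: → [2,5),[0,3); WM=3; [0,3) fires=2
i=4 t=10 v=1: → [10,13),[8,11); WM=9; [2,5) fires=14 [4,7) fires=7
i=5 t=10 v=2: → [10,13),[8,11); WM=9
i=6 t=3 v=4: DROP (t<9-2); WM=9
i=7 t=11 v=2: → [10,13); WM=10
i=8 t=11 v=5: → [10,13); WM=10
i=9 t=13 v=1: → [12,15); WM=12; [8,11) fires=3
i=10 t=14 v=3: → [14,17),[12,15); WM=13; [10,13) fires=10
i=11 t=7 v=2: DROP (t<13-2); WM=13
i=12 t=0 v=4: DROP (t<13-2); WM=13
i=13 t=14 v=9: → [14,17),[12,15); WM=13
i=14 t=17 v=8: → [16,19); WM=16; [12,15) fires=13
i=15 t=18 v=4: → [18,21),[16,19); WM=17; [14,17) fires=12
i=16 t=18 v=6: → [18,21),[16,19); WM=17
i=17 t=17 v=9: → [16,19); WM=17
i=18 t=21 v=6: → [20,23); WM=20; [16,19) fires=27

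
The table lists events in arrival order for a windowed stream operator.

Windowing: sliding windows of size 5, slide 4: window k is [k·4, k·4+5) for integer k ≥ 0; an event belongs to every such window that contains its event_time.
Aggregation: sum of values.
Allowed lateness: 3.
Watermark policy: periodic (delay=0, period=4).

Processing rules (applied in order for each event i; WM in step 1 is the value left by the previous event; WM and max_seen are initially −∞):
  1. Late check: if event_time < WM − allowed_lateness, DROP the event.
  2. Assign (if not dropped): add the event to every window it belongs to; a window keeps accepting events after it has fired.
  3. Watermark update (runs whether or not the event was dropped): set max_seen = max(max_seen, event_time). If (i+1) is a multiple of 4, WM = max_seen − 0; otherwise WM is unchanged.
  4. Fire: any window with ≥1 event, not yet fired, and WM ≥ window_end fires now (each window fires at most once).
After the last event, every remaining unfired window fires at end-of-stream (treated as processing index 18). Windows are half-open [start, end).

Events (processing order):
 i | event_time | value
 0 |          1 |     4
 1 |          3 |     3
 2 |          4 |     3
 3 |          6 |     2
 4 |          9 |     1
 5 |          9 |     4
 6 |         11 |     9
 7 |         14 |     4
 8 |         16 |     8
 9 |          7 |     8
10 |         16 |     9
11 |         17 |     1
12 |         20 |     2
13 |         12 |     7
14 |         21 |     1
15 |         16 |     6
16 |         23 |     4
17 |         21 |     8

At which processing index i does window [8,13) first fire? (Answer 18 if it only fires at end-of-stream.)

7

i=0 t=1 v=4: → [0,5); WM=−∞
i=1 t=3 v=3: → [0,5); WM=−∞
i=2 t=4 v=3: → [4,9),[0,5); WM=−∞
i=3 t=6 v=2: → [4,9); WM=6; [0,5) fires=10
i=4 t=9 v=1: → [8,13); WM=6
i=5 t=9 v=4: → [8,13); WM=6
i=6 t=11 v=9: → [8,13); WM=6
i=7 t=14 v=4: → [12,17); WM=14; [4,9) fires=5 [8,13) fires=14
i=8 t=16 v=8: → [16,21),[12,17); WM=14
i=9 t=7 v=8: DROP (t<14-3); WM=14
i=10 t=16 v=9: → [16,21),[12,17); WM=14
i=11 t=17 v=1: → [16,21); WM=17; [12,17) fires=21
i=12 t=20 v=2: → [20,25),[16,21); WM=17
i=13 t=12 v=7: DROP (t<17-3); WM=17
i=14 t=21 v=1: → [20,25); WM=17
i=15 t=16 v=6: → [16,21),[12,17); WM=21; [16,21) fires=26
i=16 t=23 v=4: → [20,25); WM=21
i=17 t=21 v=8: → [20,25); WM=21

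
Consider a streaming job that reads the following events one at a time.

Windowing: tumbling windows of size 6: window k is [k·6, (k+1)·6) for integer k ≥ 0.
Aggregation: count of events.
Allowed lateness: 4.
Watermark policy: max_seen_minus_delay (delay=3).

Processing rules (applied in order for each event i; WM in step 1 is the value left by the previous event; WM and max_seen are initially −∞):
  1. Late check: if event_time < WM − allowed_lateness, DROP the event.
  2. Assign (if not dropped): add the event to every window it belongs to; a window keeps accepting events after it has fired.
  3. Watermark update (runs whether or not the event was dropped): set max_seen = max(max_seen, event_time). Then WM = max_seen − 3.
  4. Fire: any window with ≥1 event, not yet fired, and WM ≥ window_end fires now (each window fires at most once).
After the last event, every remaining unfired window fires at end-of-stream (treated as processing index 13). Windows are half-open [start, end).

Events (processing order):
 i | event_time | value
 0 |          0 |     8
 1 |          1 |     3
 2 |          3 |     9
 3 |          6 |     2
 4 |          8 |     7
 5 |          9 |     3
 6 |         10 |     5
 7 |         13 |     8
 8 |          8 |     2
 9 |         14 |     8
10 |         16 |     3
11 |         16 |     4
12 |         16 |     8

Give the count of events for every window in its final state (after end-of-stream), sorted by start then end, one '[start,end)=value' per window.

i=0 t=0 v=8: → [0,6); WM=-3
i=1 t=1 v=3: → [0,6); WM=-2
i=2 t=3 v=9: → [0,6); WM=0
i=3 t=6 v=2: → [6,12); WM=3
i=4 t=8 v=7: → [6,12); WM=5
i=5 t=9 v=3: → [6,12); WM=6; [0,6) fires=3
i=6 t=10 v=5: → [6,12); WM=7
i=7 t=13 v=8: → [12,18); WM=10
i=8 t=8 v=2: → [6,12); WM=10
i=9 t=14 v=8: → [12,18); WM=11
i=10 t=16 v=3: → [12,18); WM=13; [6,12) fires=5
i=11 t=16 v=4: → [12,18); WM=13
i=12 t=16 v=8: → [12,18); WM=13

[0,6)=3 [6,12)=5 [12,18)=5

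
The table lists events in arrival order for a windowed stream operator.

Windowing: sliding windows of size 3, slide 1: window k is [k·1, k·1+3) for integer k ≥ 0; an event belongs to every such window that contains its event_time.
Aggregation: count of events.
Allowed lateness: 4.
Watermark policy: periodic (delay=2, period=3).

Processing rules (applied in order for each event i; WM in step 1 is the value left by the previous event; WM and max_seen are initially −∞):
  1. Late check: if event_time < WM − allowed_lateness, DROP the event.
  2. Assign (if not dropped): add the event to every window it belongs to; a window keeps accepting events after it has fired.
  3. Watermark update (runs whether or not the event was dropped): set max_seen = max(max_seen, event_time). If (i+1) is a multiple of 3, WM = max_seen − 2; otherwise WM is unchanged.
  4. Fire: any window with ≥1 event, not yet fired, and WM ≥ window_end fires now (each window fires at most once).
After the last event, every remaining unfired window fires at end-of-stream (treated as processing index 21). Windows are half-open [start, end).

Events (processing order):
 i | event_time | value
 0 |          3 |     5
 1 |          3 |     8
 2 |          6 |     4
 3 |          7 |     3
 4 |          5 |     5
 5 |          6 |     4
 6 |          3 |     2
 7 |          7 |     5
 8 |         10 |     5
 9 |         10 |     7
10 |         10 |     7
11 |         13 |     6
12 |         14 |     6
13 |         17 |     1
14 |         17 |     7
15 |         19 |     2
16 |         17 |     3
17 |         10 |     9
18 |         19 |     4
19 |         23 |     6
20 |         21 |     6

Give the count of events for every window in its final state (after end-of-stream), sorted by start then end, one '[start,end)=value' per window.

i=0 t=3 v=5: → [3,6),[2,5),[1,4); WM=−∞
i=1 t=3 v=8: → [3,6),[2,5),[1,4); WM=−∞
i=2 t=6 v=4: → [6,9),[5,8),[4,7); WM=4; [1,4) fires=2
i=3 t=7 v=3: → [7,10),[6,9),[5,8); WM=4
i=4 t=5 v=5: → [5,8),[4,7),[3,6); WM=4
i=5 t=6 v=4: → [6,9),[5,8),[4,7); WM=5; [2,5) fires=2
i=6 t=3 v=2: → [3,6),[2,5),[1,4); WM=5
i=7 t=7 v=5: → [7,10),[6,9),[5,8); WM=5
i=8 t=10 v=5: → [10,13),[9,12),[8,11); WM=8; [3,6) fires=4 [4,7) fires=3 [5,8) fires=5
i=9 t=10 v=7: → [10,13),[9,12),[8,11); WM=8
i=10 t=10 v=7: → [10,13),[9,12),[8,11); WM=8
i=11 t=13 v=6: → [13,16),[12,15),[11,14); WM=11; [6,9) fires=4 [7,10) fires=2 [8,11) fires=3
i=12 t=14 v=6: → [14,17),[13,16),[12,15); WM=11
i=13 t=17 v=1: → [17,20),[16,19),[15,18); WM=11
i=14 t=17 v=7: → [17,20),[16,19),[15,18); WM=15; [9,12) fires=3 [10,13) fires=3 [11,14) fires=1 [12,15) fires=2
i=15 t=19 v=2: → [19,22),[18,21),[17,20); WM=15
i=16 t=17 v=3: → [17,20),[16,19),[15,18); WM=15
i=17 t=10 v=9: DROP (t<15-4); WM=17; [13,16) fires=2 [14,17) fires=1
i=18 t=19 v=4: → [19,22),[18,21),[17,20); WM=17
i=19 t=23 v=6: → [23,26),[22,25),[21,24); WM=17
i=20 t=21 v=6: → [21,24),[20,23),[19,22); WM=21; [15,18) fires=3 [16,19) fires=3 [17,20) fires=5 [18,21) fires=2

[1,4)=3 [2,5)=3 [3,6)=4 [4,7)=3 [5,8)=5 [6,9)=4 [7,10)=2 [8,11)=3 [9,12)=3 [10,13)=3 [11,14)=1 [12,15)=2 [13,16)=2 [14,17)=1 [15,18)=3 [16,19)=3 [17,20)=5 [18,21)=2 [19,22)=3 [20,23)=1 [21,24)=2 [22,25)=1 [23,26)=1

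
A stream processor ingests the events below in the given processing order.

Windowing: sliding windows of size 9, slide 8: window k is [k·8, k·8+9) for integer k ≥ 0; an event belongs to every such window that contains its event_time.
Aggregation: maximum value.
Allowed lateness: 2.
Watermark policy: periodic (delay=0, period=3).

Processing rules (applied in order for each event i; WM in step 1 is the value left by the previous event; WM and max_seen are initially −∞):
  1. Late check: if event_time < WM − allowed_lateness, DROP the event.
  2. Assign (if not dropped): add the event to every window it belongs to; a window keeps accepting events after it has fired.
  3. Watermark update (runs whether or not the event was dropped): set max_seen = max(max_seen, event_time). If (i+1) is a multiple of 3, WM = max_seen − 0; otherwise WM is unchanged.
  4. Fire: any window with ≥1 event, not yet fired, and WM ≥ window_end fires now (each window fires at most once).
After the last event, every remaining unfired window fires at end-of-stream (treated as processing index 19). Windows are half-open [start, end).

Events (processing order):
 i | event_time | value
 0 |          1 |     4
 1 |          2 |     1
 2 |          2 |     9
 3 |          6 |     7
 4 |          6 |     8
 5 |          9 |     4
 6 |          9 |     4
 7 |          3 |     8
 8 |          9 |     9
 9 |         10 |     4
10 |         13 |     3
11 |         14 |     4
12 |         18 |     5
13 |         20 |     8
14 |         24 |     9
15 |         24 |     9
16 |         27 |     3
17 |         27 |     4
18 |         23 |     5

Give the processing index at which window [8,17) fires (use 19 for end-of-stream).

14

i=0 t=1 v=4: → [0,9); WM=−∞
i=1 t=2 v=1: → [0,9); WM=−∞
i=2 t=2 v=9: → [0,9); WM=2
i=3 t=6 v=7: → [0,9); WM=2
i=4 t=6 v=8: → [0,9); WM=2
i=5 t=9 v=4: → [8,17); WM=9; [0,9) fires=9
i=6 t=9 v=4: → [8,17); WM=9
i=7 t=3 v=8: DROP (t<9-2); WM=9
i=8 t=9 v=9: → [8,17); WM=9
i=9 t=10 v=4: → [8,17); WM=9
i=10 t=13 v=3: → [8,17); WM=9
i=11 t=14 v=4: → [8,17); WM=14
i=12 t=18 v=5: → [16,25); WM=14
i=13 t=20 v=8: → [16,25); WM=14
i=14 t=24 v=9: → [24,33),[16,25); WM=24; [8,17) fires=9
i=15 t=24 v=9: → [24,33),[16,25); WM=24
i=16 t=27 v=3: → [24,33); WM=24
i=17 t=27 v=4: → [24,33); WM=27; [16,25) fires=9
i=18 t=23 v=5: DROP (t<27-2); WM=27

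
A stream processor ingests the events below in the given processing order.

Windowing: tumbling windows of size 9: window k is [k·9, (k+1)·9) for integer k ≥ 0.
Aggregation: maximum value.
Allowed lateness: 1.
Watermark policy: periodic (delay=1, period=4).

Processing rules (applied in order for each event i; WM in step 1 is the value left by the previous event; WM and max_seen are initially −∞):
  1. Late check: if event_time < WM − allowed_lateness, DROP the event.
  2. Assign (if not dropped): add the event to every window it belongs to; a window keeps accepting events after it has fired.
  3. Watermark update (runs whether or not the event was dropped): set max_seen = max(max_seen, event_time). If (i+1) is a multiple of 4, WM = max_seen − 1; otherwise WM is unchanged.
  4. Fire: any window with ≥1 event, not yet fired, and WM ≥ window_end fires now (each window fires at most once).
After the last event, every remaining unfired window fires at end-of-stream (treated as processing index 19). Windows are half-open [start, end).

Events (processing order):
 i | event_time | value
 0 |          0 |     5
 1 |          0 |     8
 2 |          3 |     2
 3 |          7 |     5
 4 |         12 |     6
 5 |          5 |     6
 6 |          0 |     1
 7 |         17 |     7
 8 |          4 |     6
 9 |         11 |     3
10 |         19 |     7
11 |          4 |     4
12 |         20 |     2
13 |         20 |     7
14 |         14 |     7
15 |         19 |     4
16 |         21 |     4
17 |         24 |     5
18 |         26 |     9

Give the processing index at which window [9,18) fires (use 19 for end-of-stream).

11

i=0 t=0 v=5: → [0,9); WM=−∞
i=1 t=0 v=8: → [0,9); WM=−∞
i=2 t=3 v=2: → [0,9); WM=−∞
i=3 t=7 v=5: → [0,9); WM=6
i=4 t=12 v=6: → [9,18); WM=6
i=5 t=5 v=6: → [0,9); WM=6
i=6 t=0 v=1: DROP (t<6-1); WM=6
i=7 t=17 v=7: → [9,18); WM=16; [0,9) fires=8
i=8 t=4 v=6: DROP (t<16-1); WM=16
i=9 t=11 v=3: DROP (t<16-1); WM=16
i=10 t=19 v=7: → [18,27); WM=16
i=11 t=4 v=4: DROP (t<16-1); WM=18; [9,18) fires=7
i=12 t=20 v=2: → [18,27); WM=18
i=13 t=20 v=7: → [18,27); WM=18
i=14 t=14 v=7: DROP (t<18-1); WM=18
i=15 t=19 v=4: → [18,27); WM=19
i=16 t=21 v=4: → [18,27); WM=19
i=17 t=24 v=5: → [18,27); WM=19
i=18 t=26 v=9: → [18,27); WM=19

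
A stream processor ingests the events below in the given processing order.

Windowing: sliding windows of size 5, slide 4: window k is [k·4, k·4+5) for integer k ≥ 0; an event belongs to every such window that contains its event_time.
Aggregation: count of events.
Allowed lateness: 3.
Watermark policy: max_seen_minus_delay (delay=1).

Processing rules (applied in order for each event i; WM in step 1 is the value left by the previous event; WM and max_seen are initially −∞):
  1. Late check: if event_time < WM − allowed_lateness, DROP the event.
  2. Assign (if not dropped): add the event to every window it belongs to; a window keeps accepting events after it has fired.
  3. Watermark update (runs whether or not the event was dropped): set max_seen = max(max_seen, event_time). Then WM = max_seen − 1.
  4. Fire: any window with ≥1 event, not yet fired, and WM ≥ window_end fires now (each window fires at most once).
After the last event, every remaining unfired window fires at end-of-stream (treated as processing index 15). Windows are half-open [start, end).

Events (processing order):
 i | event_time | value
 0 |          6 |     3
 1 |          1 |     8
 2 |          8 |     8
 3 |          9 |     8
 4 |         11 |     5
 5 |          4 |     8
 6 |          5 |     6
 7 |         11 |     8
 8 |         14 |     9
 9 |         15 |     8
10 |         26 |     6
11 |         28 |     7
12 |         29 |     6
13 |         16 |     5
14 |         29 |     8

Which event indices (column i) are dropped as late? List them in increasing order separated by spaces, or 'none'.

1 5 6 13

i=0 t=6 v=3: → [4,9); WM=5
i=1 t=1 v=8: DROP (t<5-3); WM=5
i=2 t=8 v=8: → [8,13),[4,9); WM=7
i=3 t=9 v=8: → [8,13); WM=8
i=4 t=11 v=5: → [8,13); WM=10; [4,9) fires=2
i=5 t=4 v=8: DROP (t<10-3); WM=10
i=6 t=5 v=6: DROP (t<10-3); WM=10
i=7 t=11 v=8: → [8,13); WM=10
i=8 t=14 v=9: → [12,17); WM=13; [8,13) fires=4
i=9 t=15 v=8: → [12,17); WM=14
i=10 t=26 v=6: → [24,29); WM=25; [12,17) fires=2
i=11 t=28 v=7: → [28,33),[24,29); WM=27
i=12 t=29 v=6: → [28,33); WM=28
i=13 t=16 v=5: DROP (t<28-3); WM=28
i=14 t=29 v=8: → [28,33); WM=28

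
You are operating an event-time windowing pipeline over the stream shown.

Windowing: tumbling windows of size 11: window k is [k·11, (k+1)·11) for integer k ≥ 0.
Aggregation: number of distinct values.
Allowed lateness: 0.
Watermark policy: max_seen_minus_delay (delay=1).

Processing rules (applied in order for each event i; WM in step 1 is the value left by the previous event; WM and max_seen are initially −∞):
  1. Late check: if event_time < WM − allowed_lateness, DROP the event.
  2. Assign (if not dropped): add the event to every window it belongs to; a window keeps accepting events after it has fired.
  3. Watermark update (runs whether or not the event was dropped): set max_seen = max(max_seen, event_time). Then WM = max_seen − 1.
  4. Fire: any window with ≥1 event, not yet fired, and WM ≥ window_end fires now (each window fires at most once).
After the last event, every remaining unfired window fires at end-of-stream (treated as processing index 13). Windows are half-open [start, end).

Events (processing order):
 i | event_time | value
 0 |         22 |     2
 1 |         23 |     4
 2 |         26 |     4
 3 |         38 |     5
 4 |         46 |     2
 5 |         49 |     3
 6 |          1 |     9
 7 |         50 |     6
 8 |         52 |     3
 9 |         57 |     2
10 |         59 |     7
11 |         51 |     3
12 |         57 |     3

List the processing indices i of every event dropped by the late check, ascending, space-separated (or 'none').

i=0 t=22 v=2: → [22,33); WM=21
i=1 t=23 v=4: → [22,33); WM=22
i=2 t=26 v=4: → [22,33); WM=25
i=3 t=38 v=5: → [33,44); WM=37; [22,33) fires=2
i=4 t=46 v=2: → [44,55); WM=45; [33,44) fires=1
i=5 t=49 v=3: → [44,55); WM=48
i=6 t=1 v=9: DROP (t<48-0); WM=48
i=7 t=50 v=6: → [44,55); WM=49
i=8 t=52 v=3: → [44,55); WM=51
i=9 t=57 v=2: → [55,66); WM=56; [44,55) fires=3
i=10 t=59 v=7: → [55,66); WM=58
i=11 t=51 v=3: DROP (t<58-0); WM=58
i=12 t=57 v=3: DROP (t<58-0); WM=58

6 11 12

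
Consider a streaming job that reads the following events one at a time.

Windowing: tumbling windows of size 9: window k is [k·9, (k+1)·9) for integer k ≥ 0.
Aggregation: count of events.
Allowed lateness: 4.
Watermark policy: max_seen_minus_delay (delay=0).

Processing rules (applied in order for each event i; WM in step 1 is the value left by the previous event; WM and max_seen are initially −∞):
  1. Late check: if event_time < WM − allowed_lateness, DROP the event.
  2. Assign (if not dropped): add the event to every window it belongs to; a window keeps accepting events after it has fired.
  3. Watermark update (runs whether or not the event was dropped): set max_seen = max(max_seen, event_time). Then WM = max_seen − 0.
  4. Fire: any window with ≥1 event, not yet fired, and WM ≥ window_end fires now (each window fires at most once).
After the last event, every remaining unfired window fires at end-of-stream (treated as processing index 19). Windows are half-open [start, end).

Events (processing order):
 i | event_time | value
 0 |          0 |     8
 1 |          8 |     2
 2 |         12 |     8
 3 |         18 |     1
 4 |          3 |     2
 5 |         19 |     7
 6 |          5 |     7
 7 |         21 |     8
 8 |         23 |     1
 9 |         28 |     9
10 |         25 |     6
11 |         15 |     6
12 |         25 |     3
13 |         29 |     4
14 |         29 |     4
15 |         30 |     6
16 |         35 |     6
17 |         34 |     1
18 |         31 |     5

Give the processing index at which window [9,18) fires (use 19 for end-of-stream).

i=0 t=0 v=8: → [0,9); WM=0
i=1 t=8 v=2: → [0,9); WM=8
i=2 t=12 v=8: → [9,18); WM=12; [0,9) fires=2
i=3 t=18 v=1: → [18,27); WM=18; [9,18) fires=1
i=4 t=3 v=2: DROP (t<18-4); WM=18
i=5 t=19 v=7: → [18,27); WM=19
i=6 t=5 v=7: DROP (t<19-4); WM=19
i=7 t=21 v=8: → [18,27); WM=21
i=8 t=23 v=1: → [18,27); WM=23
i=9 t=28 v=9: → [27,36); WM=28; [18,27) fires=4
i=10 t=25 v=6: → [18,27); WM=28
i=11 t=15 v=6: DROP (t<28-4); WM=28
i=12 t=25 v=3: → [18,27); WM=28
i=13 t=29 v=4: → [27,36); WM=29
i=14 t=29 v=4: → [27,36); WM=29
i=15 t=30 v=6: → [27,36); WM=30
i=16 t=35 v=6: → [27,36); WM=35
i=17 t=34 v=1: → [27,36); WM=35
i=18 t=31 v=5: → [27,36); WM=35

3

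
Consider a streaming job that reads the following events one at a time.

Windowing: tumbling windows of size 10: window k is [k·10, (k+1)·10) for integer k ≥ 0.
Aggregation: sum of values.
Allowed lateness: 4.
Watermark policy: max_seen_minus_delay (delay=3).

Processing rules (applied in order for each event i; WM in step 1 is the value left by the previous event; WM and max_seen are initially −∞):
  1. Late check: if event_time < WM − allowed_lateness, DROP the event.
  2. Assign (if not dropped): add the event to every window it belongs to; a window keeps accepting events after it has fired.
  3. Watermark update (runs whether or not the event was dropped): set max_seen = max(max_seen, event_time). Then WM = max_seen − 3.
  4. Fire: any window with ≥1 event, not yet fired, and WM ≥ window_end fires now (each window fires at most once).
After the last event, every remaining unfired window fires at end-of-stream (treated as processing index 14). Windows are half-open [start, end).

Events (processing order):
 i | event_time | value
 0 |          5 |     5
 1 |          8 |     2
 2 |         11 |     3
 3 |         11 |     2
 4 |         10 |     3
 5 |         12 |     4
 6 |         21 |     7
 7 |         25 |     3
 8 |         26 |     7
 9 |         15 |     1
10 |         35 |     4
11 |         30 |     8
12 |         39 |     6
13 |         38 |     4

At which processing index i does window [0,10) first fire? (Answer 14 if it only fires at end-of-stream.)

i=0 t=5 v=5: → [0,10); WM=2
i=1 t=8 v=2: → [0,10); WM=5
i=2 t=11 v=3: → [10,20); WM=8
i=3 t=11 v=2: → [10,20); WM=8
i=4 t=10 v=3: → [10,20); WM=8
i=5 t=12 v=4: → [10,20); WM=9
i=6 t=21 v=7: → [20,30); WM=18; [0,10) fires=7
i=7 t=25 v=3: → [20,30); WM=22; [10,20) fires=12
i=8 t=26 v=7: → [20,30); WM=23
i=9 t=15 v=1: DROP (t<23-4); WM=23
i=10 t=35 v=4: → [30,40); WM=32; [20,30) fires=17
i=11 t=30 v=8: → [30,40); WM=32
i=12 t=39 v=6: → [30,40); WM=36
i=13 t=38 v=4: → [30,40); WM=36

6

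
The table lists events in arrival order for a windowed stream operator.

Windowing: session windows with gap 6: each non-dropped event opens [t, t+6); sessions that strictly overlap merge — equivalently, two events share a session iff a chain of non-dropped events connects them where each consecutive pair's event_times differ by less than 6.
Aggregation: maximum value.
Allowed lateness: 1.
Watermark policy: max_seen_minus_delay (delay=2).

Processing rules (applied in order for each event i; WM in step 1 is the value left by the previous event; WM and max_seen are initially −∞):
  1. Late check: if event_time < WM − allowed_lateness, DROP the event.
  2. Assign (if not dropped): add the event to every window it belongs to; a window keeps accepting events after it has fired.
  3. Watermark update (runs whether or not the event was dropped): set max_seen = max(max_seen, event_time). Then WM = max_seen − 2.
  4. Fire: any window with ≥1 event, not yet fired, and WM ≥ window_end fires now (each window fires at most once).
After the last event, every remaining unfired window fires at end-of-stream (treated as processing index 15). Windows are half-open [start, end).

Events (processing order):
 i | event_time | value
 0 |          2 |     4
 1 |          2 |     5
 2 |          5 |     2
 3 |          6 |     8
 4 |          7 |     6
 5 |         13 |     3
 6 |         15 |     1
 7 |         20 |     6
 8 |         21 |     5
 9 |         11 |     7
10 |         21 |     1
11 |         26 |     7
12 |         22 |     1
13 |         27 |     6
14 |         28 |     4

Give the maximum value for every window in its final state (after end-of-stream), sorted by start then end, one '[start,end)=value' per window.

i=0 t=2 v=4: → [2,8); WM=0
i=1 t=2 v=5: → [2,8); WM=0
i=2 t=5 v=2: → [2,11); WM=3
i=3 t=6 v=8: → [2,12); WM=4
i=4 t=7 v=6: → [2,13); WM=5
i=5 t=13 v=3: → [13,19); WM=11
i=6 t=15 v=1: → [13,21); WM=13
i=7 t=20 v=6: → [13,26); WM=18
i=8 t=21 v=5: → [13,27); WM=19
i=9 t=11 v=7: DROP (t<19-1); WM=19
i=10 t=21 v=1: → [13,27); WM=19
i=11 t=26 v=7: → [13,32); WM=24
i=12 t=22 v=1: DROP (t<24-1); WM=24
i=13 t=27 v=6: → [13,33); WM=25
i=14 t=28 v=4: → [13,34); WM=26

[2,13)=8 [13,34)=7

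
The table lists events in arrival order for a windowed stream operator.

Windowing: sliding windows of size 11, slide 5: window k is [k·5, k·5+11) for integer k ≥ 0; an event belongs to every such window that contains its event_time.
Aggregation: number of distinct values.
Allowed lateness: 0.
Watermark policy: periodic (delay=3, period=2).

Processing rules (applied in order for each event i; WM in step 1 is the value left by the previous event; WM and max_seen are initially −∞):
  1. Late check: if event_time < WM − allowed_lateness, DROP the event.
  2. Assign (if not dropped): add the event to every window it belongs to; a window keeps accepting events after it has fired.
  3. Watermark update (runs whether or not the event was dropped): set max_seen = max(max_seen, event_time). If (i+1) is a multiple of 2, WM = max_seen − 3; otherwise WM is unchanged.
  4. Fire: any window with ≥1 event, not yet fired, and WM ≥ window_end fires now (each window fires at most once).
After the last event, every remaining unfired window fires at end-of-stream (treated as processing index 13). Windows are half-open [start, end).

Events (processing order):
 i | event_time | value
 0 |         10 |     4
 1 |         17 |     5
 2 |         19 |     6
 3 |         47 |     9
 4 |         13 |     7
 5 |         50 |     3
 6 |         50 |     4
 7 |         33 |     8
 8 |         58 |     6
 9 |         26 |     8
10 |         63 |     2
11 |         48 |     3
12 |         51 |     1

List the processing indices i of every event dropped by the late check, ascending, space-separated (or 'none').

i=0 t=10 v=4: → [10,21),[5,16),[0,11); WM=−∞
i=1 t=17 v=5: → [15,26),[10,21); WM=14; [0,11) fires=1
i=2 t=19 v=6: → [15,26),[10,21); WM=14
i=3 t=47 v=9: → [45,56),[40,51); WM=44; [5,16) fires=1 [10,21) fires=3 [15,26) fires=2
i=4 t=13 v=7: DROP (t<44-0); WM=44
i=5 t=50 v=3: → [50,61),[45,56),[40,51); WM=47
i=6 t=50 v=4: → [50,61),[45,56),[40,51); WM=47
i=7 t=33 v=8: DROP (t<47-0); WM=47
i=8 t=58 v=6: → [55,66),[50,61); WM=47
i=9 t=26 v=8: DROP (t<47-0); WM=55; [40,51) fires=3
i=10 t=63 v=2: → [60,71),[55,66); WM=55
i=11 t=48 v=3: DROP (t<55-0); WM=60; [45,56) fires=3
i=12 t=51 v=1: DROP (t<60-0); WM=60

4 7 9 11 12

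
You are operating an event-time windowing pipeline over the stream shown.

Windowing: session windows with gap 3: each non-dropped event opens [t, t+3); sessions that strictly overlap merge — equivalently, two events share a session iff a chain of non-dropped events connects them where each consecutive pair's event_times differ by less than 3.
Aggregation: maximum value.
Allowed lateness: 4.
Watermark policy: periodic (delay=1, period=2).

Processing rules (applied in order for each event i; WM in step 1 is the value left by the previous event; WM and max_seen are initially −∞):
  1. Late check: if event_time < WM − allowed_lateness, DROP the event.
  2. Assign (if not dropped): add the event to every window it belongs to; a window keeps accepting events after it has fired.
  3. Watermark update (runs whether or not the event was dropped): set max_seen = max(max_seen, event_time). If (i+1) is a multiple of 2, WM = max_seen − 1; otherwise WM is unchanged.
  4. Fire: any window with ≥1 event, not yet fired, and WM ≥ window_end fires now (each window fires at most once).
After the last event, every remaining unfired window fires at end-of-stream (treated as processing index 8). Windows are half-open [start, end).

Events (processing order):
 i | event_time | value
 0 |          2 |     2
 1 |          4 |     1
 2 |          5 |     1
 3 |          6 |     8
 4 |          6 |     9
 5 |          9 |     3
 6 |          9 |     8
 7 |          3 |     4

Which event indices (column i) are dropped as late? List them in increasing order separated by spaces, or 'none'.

7

i=0 t=2 v=2: → [2,5); WM=−∞
i=1 t=4 v=1: → [2,7); WM=3
i=2 t=5 v=1: → [2,8); WM=3
i=3 t=6 v=8: → [2,9); WM=5
i=4 t=6 v=9: → [2,9); WM=5
i=5 t=9 v=3: → [9,12); WM=8
i=6 t=9 v=8: → [9,12); WM=8
i=7 t=3 v=4: DROP (t<8-4); WM=8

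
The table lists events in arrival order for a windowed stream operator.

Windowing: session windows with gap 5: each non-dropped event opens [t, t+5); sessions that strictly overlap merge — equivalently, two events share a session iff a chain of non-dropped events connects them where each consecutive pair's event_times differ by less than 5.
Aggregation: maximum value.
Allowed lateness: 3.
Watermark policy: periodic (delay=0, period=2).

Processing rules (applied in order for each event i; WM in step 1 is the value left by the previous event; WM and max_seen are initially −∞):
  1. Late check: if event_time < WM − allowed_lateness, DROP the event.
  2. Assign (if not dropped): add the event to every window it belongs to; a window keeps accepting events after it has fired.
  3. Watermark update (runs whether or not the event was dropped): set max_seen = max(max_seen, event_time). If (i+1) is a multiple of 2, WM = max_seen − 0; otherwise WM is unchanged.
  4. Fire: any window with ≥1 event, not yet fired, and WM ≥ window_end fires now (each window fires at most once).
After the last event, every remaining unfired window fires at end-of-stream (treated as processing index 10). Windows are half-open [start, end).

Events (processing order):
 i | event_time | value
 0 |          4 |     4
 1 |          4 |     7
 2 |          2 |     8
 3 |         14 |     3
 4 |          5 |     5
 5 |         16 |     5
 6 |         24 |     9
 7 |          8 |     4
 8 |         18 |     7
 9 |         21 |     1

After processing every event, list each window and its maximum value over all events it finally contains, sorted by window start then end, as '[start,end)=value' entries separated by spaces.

i=0 t=4 v=4: → [4,9); WM=−∞
i=1 t=4 v=7: → [4,9); WM=4
i=2 t=2 v=8: → [2,9); WM=4
i=3 t=14 v=3: → [14,19); WM=14
i=4 t=5 v=5: DROP (t<14-3); WM=14
i=5 t=16 v=5: → [14,21); WM=16
i=6 t=24 v=9: → [24,29); WM=16
i=7 t=8 v=4: DROP (t<16-3); WM=24
i=8 t=18 v=7: DROP (t<24-3); WM=24
i=9 t=21 v=1: → [21,29); WM=24

[2,9)=8 [14,21)=5 [21,29)=9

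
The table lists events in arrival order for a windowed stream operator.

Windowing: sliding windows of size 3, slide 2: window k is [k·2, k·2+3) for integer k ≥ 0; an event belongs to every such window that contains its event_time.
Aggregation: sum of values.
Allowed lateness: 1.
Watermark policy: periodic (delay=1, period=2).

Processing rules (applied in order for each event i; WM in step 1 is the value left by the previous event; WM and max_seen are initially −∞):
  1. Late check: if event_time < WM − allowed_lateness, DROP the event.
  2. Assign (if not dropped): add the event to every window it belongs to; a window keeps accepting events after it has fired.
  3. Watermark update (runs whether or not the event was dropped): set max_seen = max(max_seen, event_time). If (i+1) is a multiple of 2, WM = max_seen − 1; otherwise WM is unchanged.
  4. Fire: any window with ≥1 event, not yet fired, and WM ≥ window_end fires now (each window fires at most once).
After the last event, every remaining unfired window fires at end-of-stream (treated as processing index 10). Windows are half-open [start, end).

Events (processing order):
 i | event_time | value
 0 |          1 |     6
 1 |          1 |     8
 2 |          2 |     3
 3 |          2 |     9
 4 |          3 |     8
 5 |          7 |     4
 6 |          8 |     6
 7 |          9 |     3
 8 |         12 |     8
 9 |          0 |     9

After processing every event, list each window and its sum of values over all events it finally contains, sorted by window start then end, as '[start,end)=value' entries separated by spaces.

[0,3)=26 [2,5)=20 [6,9)=10 [8,11)=9 [10,13)=8 [12,15)=8

i=0 t=1 v=6: → [0,3); WM=−∞
i=1 t=1 v=8: → [0,3); WM=0
i=2 t=2 v=3: → [2,5),[0,3); WM=0
i=3 t=2 v=9: → [2,5),[0,3); WM=1
i=4 t=3 v=8: → [2,5); WM=1
i=5 t=7 v=4: → [6,9); WM=6; [0,3) fires=26 [2,5) fires=20
i=6 t=8 v=6: → [8,11),[6,9); WM=6
i=7 t=9 v=3: → [8,11); WM=8
i=8 t=12 v=8: → [12,15),[10,13); WM=8
i=9 t=0 v=9: DROP (t<8-1); WM=11; [6,9) fires=10 [8,11) fires=9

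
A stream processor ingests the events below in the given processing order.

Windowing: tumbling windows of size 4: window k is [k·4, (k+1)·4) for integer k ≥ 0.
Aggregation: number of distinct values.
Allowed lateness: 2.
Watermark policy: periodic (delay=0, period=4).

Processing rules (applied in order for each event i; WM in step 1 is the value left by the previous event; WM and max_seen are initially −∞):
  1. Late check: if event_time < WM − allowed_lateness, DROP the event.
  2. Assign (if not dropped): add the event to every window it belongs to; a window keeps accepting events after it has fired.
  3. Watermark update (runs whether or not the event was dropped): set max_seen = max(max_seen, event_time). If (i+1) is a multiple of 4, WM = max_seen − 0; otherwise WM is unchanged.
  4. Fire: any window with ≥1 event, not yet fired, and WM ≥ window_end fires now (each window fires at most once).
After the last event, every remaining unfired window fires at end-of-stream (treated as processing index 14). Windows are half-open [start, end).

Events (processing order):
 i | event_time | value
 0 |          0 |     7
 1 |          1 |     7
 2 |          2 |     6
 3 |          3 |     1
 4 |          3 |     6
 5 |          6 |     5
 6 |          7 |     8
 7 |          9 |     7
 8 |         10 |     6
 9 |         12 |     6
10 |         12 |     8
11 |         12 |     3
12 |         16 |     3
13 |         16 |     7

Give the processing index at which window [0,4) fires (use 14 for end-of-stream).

7

i=0 t=0 v=7: → [0,4); WM=−∞
i=1 t=1 v=7: → [0,4); WM=−∞
i=2 t=2 v=6: → [0,4); WM=−∞
i=3 t=3 v=1: → [0,4); WM=3
i=4 t=3 v=6: → [0,4); WM=3
i=5 t=6 v=5: → [4,8); WM=3
i=6 t=7 v=8: → [4,8); WM=3
i=7 t=9 v=7: → [8,12); WM=9; [0,4) fires=3 [4,8) fires=2
i=8 t=10 v=6: → [8,12); WM=9
i=9 t=12 v=6: → [12,16); WM=9
i=10 t=12 v=8: → [12,16); WM=9
i=11 t=12 v=3: → [12,16); WM=12; [8,12) fires=2
i=12 t=16 v=3: → [16,20); WM=12
i=13 t=16 v=7: → [16,20); WM=12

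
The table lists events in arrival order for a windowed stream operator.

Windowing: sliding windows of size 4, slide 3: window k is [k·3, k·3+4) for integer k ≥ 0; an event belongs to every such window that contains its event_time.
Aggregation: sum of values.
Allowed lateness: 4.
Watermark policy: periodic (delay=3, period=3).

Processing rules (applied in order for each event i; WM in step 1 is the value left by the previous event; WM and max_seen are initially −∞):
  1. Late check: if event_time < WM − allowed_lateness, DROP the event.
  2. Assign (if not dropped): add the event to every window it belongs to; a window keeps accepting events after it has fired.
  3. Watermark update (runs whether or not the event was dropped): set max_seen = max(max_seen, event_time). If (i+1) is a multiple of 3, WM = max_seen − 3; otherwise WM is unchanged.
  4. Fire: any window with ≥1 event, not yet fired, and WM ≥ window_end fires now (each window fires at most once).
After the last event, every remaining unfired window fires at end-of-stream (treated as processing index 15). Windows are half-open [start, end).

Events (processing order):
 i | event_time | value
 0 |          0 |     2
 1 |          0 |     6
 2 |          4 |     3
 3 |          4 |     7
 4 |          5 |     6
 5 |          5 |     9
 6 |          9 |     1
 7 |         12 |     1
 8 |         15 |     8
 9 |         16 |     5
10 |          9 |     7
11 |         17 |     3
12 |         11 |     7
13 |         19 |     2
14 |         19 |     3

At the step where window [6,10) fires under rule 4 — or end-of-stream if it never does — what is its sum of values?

1

i=0 t=0 v=2: → [0,4); WM=−∞
i=1 t=0 v=6: → [0,4); WM=−∞
i=2 t=4 v=3: → [3,7); WM=1
i=3 t=4 v=7: → [3,7); WM=1
i=4 t=5 v=6: → [3,7); WM=1
i=5 t=5 v=9: → [3,7); WM=2
i=6 t=9 v=1: → [9,13),[6,10); WM=2
i=7 t=12 v=1: → [12,16),[9,13); WM=2
i=8 t=15 v=8: → [15,19),[12,16); WM=12; [0,4) fires=8 [3,7) fires=25 [6,10) fires=1
i=9 t=16 v=5: → [15,19); WM=12
i=10 t=9 v=7: → [9,13),[6,10); WM=12
i=11 t=17 v=3: → [15,19); WM=14; [9,13) fires=9
i=12 t=11 v=7: → [9,13); WM=14
i=13 t=19 v=2: → [18,22); WM=14
i=14 t=19 v=3: → [18,22); WM=16; [12,16) fires=9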